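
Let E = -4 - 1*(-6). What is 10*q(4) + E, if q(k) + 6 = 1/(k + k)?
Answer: -227/4 ≈ -56.750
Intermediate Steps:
q(k) = -6 + 1/(2*k) (q(k) = -6 + 1/(k + k) = -6 + 1/(2*k))
E = 2 (E = -4 + 6 = 2)
10*q(4) + E = 10*(-6 + (1/2)/4) + 2 = 10*(-6 + (1/2)*(1/4)) + 2 = 10*(-6 + 1/8) + 2 = 10*(-47/8) + 2 = -235/4 + 2 = -227/4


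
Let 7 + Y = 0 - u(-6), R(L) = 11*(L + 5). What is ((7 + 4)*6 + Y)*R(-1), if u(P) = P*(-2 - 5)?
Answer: 748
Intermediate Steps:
u(P) = -7*P (u(P) = P*(-7) = -7*P)
R(L) = 55 + 11*L (R(L) = 11*(5 + L) = 55 + 11*L)
Y = -49 (Y = -7 + (0 - (-7)*(-6)) = -7 + (0 - 1*42) = -7 + (0 - 42) = -7 - 42 = -49)
((7 + 4)*6 + Y)*R(-1) = ((7 + 4)*6 - 49)*(55 + 11*(-1)) = (11*6 - 49)*(55 - 11) = (66 - 49)*44 = 17*44 = 748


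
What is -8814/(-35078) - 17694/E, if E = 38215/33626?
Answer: -10435158515811/670252885 ≈ -15569.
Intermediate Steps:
E = 38215/33626 (E = 38215*(1/33626) = 38215/33626 ≈ 1.1365)
-8814/(-35078) - 17694/E = -8814/(-35078) - 17694/38215/33626 = -8814*(-1/35078) - 17694*33626/38215 = 4407/17539 - 594978444/38215 = -10435158515811/670252885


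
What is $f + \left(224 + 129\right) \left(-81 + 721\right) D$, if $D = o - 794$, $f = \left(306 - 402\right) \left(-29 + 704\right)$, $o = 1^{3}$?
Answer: $-179219360$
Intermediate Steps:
$o = 1$
$f = -64800$ ($f = \left(-96\right) 675 = -64800$)
$D = -793$ ($D = 1 - 794 = -793$)
$f + \left(224 + 129\right) \left(-81 + 721\right) D = -64800 + \left(224 + 129\right) \left(-81 + 721\right) \left(-793\right) = -64800 + 353 \cdot 640 \left(-793\right) = -64800 + 225920 \left(-793\right) = -64800 - 179154560 = -179219360$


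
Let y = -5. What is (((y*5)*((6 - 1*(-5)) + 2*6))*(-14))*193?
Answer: 1553650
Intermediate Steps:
(((y*5)*((6 - 1*(-5)) + 2*6))*(-14))*193 = (((-5*5)*((6 - 1*(-5)) + 2*6))*(-14))*193 = (-25*((6 + 5) + 12)*(-14))*193 = (-25*(11 + 12)*(-14))*193 = (-25*23*(-14))*193 = -575*(-14)*193 = 8050*193 = 1553650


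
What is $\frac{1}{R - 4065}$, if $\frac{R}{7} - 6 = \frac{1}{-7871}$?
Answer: $- \frac{7871}{31665040} \approx -0.00024857$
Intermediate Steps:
$R = \frac{330575}{7871}$ ($R = 42 + \frac{7}{-7871} = 42 + 7 \left(- \frac{1}{7871}\right) = 42 - \frac{7}{7871} = \frac{330575}{7871} \approx 41.999$)
$\frac{1}{R - 4065} = \frac{1}{\frac{330575}{7871} - 4065} = \frac{1}{- \frac{31665040}{7871}} = - \frac{7871}{31665040}$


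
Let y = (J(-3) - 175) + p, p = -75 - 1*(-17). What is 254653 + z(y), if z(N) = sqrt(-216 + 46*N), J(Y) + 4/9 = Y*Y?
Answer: 254653 + 308*I/3 ≈ 2.5465e+5 + 102.67*I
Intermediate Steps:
J(Y) = -4/9 + Y**2 (J(Y) = -4/9 + Y*Y = -4/9 + Y**2)
p = -58 (p = -75 + 17 = -58)
y = -2020/9 (y = ((-4/9 + (-3)**2) - 175) - 58 = ((-4/9 + 9) - 175) - 58 = (77/9 - 175) - 58 = -1498/9 - 58 = -2020/9 ≈ -224.44)
254653 + z(y) = 254653 + sqrt(-216 + 46*(-2020/9)) = 254653 + sqrt(-216 - 92920/9) = 254653 + sqrt(-94864/9) = 254653 + 308*I/3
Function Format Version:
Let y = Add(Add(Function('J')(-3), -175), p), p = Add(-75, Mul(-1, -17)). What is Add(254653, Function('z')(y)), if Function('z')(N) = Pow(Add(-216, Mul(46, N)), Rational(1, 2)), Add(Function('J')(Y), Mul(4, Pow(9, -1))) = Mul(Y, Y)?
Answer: Add(254653, Mul(Rational(308, 3), I)) ≈ Add(2.5465e+5, Mul(102.67, I))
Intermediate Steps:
Function('J')(Y) = Add(Rational(-4, 9), Pow(Y, 2)) (Function('J')(Y) = Add(Rational(-4, 9), Mul(Y, Y)) = Add(Rational(-4, 9), Pow(Y, 2)))
p = -58 (p = Add(-75, 17) = -58)
y = Rational(-2020, 9) (y = Add(Add(Add(Rational(-4, 9), Pow(-3, 2)), -175), -58) = Add(Add(Add(Rational(-4, 9), 9), -175), -58) = Add(Add(Rational(77, 9), -175), -58) = Add(Rational(-1498, 9), -58) = Rational(-2020, 9) ≈ -224.44)
Add(254653, Function('z')(y)) = Add(254653, Pow(Add(-216, Mul(46, Rational(-2020, 9))), Rational(1, 2))) = Add(254653, Pow(Add(-216, Rational(-92920, 9)), Rational(1, 2))) = Add(254653, Pow(Rational(-94864, 9), Rational(1, 2))) = Add(254653, Mul(Rational(308, 3), I))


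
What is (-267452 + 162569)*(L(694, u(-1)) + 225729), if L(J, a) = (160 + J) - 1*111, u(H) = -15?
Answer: -23753062776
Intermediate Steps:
L(J, a) = 49 + J (L(J, a) = (160 + J) - 111 = 49 + J)
(-267452 + 162569)*(L(694, u(-1)) + 225729) = (-267452 + 162569)*((49 + 694) + 225729) = -104883*(743 + 225729) = -104883*226472 = -23753062776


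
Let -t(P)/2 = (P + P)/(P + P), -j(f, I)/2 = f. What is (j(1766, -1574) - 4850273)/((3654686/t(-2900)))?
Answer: 4853805/1827343 ≈ 2.6562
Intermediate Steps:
j(f, I) = -2*f
t(P) = -2 (t(P) = -2*(P + P)/(P + P) = -2*2*P/(2*P) = -2*2*P*1/(2*P) = -2*1 = -2)
(j(1766, -1574) - 4850273)/((3654686/t(-2900))) = (-2*1766 - 4850273)/((3654686/(-2))) = (-3532 - 4850273)/((3654686*(-½))) = -4853805/(-1827343) = -4853805*(-1/1827343) = 4853805/1827343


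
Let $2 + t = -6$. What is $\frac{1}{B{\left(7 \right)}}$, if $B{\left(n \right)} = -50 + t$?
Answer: $- \frac{1}{58} \approx -0.017241$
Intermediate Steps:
$t = -8$ ($t = -2 - 6 = -8$)
$B{\left(n \right)} = -58$ ($B{\left(n \right)} = -50 - 8 = -58$)
$\frac{1}{B{\left(7 \right)}} = \frac{1}{-58} = - \frac{1}{58}$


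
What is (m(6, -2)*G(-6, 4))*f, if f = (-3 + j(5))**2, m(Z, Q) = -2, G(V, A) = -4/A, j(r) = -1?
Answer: 32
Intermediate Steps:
f = 16 (f = (-3 - 1)**2 = (-4)**2 = 16)
(m(6, -2)*G(-6, 4))*f = -(-8)/4*16 = -2*(-1)*16 = 2*16 = 32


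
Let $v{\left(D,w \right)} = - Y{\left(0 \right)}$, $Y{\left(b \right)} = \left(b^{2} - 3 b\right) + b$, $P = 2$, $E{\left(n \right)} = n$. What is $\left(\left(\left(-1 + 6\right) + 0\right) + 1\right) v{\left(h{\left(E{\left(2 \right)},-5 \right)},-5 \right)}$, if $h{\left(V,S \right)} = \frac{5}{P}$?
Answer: $0$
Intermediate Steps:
$Y{\left(b \right)} = b^{2} - 2 b$
$h{\left(V,S \right)} = \frac{5}{2}$
$v{\left(D,w \right)} = 0$ ($v{\left(D,w \right)} = - 0 \left(-2 + 0\right) = - 0 \left(-2\right) = \left(-1\right) 0 = 0$)
$\left(\left(\left(-1 + 6\right) + 0\right) + 1\right) v{\left(h{\left(E{\left(2 \right)},-5 \right)},-5 \right)} = \left(\left(\left(-1 + 6\right) + 0\right) + 1\right) 0 = \left(\left(5 + 0\right) + 1\right) 0 = \left(5 + 1\right) 0 = 6 \cdot 0 = 0$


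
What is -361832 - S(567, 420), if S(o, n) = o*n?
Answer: -599972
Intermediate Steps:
S(o, n) = n*o
-361832 - S(567, 420) = -361832 - 420*567 = -361832 - 1*238140 = -361832 - 238140 = -599972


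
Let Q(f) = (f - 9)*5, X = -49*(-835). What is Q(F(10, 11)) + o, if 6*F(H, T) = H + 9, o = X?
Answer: 245315/6 ≈ 40886.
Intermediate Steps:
X = 40915
o = 40915
F(H, T) = 3/2 + H/6 (F(H, T) = (H + 9)/6 = (9 + H)/6 = 3/2 + H/6)
Q(f) = -45 + 5*f (Q(f) = (-9 + f)*5 = -45 + 5*f)
Q(F(10, 11)) + o = (-45 + 5*(3/2 + (⅙)*10)) + 40915 = (-45 + 5*(3/2 + 5/3)) + 40915 = (-45 + 5*(19/6)) + 40915 = (-45 + 95/6) + 40915 = -175/6 + 40915 = 245315/6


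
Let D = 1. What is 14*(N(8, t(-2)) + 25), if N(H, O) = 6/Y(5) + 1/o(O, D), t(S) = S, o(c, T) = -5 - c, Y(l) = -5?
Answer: 4928/15 ≈ 328.53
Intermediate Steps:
N(H, O) = -6/5 + 1/(-5 - O) (N(H, O) = 6/(-5) + 1/(-5 - O) = 6*(-⅕) + 1/(-5 - O) = -6/5 + 1/(-5 - O))
14*(N(8, t(-2)) + 25) = 14*((-35 - 6*(-2))/(5*(5 - 2)) + 25) = 14*((⅕)*(-35 + 12)/3 + 25) = 14*((⅕)*(⅓)*(-23) + 25) = 14*(-23/15 + 25) = 14*(352/15) = 4928/15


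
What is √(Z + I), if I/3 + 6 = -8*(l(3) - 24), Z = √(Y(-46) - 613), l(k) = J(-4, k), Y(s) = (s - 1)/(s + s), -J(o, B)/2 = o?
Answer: √(774456 + 138*I*√144003)/46 ≈ 19.142 + 0.64644*I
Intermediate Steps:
J(o, B) = -2*o
Y(s) = (-1 + s)/(2*s) (Y(s) = (-1 + s)/((2*s)) = (-1 + s)*(1/(2*s)) = (-1 + s)/(2*s))
l(k) = 8 (l(k) = -2*(-4) = 8)
Z = 3*I*√144003/46 (Z = √((½)*(-1 - 46)/(-46) - 613) = √((½)*(-1/46)*(-47) - 613) = √(47/92 - 613) = √(-56349/92) = 3*I*√144003/46 ≈ 24.749*I)
I = 366 (I = -18 + 3*(-8*(8 - 24)) = -18 + 3*(-8*(-16)) = -18 + 3*128 = -18 + 384 = 366)
√(Z + I) = √(3*I*√144003/46 + 366) = √(366 + 3*I*√144003/46)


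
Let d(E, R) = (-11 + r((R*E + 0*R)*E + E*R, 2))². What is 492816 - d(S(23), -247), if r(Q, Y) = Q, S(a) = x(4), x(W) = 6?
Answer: -107355409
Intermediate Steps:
S(a) = 6
d(E, R) = (-11 + E*R + R*E²)² (d(E, R) = (-11 + ((R*E + 0*R)*E + E*R))² = (-11 + ((E*R + 0)*E + E*R))² = (-11 + ((E*R)*E + E*R))² = (-11 + (R*E² + E*R))² = (-11 + (E*R + R*E²))² = (-11 + E*R + R*E²)²)
492816 - d(S(23), -247) = 492816 - (-11 + 6*(-247)*(1 + 6))² = 492816 - (-11 + 6*(-247)*7)² = 492816 - (-11 - 10374)² = 492816 - 1*(-10385)² = 492816 - 1*107848225 = 492816 - 107848225 = -107355409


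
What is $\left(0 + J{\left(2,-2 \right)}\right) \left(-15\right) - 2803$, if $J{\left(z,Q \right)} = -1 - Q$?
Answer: $-2818$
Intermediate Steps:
$\left(0 + J{\left(2,-2 \right)}\right) \left(-15\right) - 2803 = \left(0 - -1\right) \left(-15\right) - 2803 = \left(0 + \left(-1 + 2\right)\right) \left(-15\right) - 2803 = \left(0 + 1\right) \left(-15\right) - 2803 = 1 \left(-15\right) - 2803 = -15 - 2803 = -2818$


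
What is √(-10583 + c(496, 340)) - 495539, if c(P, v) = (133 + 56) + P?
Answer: -495539 + 7*I*√202 ≈ -4.9554e+5 + 99.489*I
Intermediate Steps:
c(P, v) = 189 + P
√(-10583 + c(496, 340)) - 495539 = √(-10583 + (189 + 496)) - 495539 = √(-10583 + 685) - 495539 = √(-9898) - 495539 = 7*I*√202 - 495539 = -495539 + 7*I*√202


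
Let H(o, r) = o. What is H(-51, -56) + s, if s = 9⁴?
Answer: 6510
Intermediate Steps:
s = 6561
H(-51, -56) + s = -51 + 6561 = 6510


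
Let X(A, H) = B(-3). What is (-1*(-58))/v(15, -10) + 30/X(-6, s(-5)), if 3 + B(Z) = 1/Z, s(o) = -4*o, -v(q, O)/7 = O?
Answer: -286/35 ≈ -8.1714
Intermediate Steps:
v(q, O) = -7*O
B(Z) = -3 + 1/Z
X(A, H) = -10/3 (X(A, H) = -3 + 1/(-3) = -3 - 1/3 = -10/3)
(-1*(-58))/v(15, -10) + 30/X(-6, s(-5)) = (-1*(-58))/((-7*(-10))) + 30/(-10/3) = 58/70 + 30*(-3/10) = 58*(1/70) - 9 = 29/35 - 9 = -286/35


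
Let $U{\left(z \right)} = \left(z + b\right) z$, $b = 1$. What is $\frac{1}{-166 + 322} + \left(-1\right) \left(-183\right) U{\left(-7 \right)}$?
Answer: $\frac{1199017}{156} \approx 7686.0$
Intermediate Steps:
$U{\left(z \right)} = z \left(1 + z\right)$ ($U{\left(z \right)} = \left(z + 1\right) z = \left(1 + z\right) z = z \left(1 + z\right)$)
$\frac{1}{-166 + 322} + \left(-1\right) \left(-183\right) U{\left(-7 \right)} = \frac{1}{-166 + 322} + \left(-1\right) \left(-183\right) \left(- 7 \left(1 - 7\right)\right) = \frac{1}{156} + 183 \left(\left(-7\right) \left(-6\right)\right) = \frac{1}{156} + 183 \cdot 42 = \frac{1}{156} + 7686 = \frac{1199017}{156}$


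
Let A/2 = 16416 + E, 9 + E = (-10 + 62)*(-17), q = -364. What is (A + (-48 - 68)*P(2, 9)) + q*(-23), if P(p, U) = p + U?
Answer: 38142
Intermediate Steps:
P(p, U) = U + p
E = -893 (E = -9 + (-10 + 62)*(-17) = -9 + 52*(-17) = -9 - 884 = -893)
A = 31046 (A = 2*(16416 - 893) = 2*15523 = 31046)
(A + (-48 - 68)*P(2, 9)) + q*(-23) = (31046 + (-48 - 68)*(9 + 2)) - 364*(-23) = (31046 - 116*11) + 8372 = (31046 - 1276) + 8372 = 29770 + 8372 = 38142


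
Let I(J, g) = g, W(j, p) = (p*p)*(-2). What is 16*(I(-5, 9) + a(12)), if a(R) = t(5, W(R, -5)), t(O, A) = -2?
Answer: 112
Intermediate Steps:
W(j, p) = -2*p² (W(j, p) = p²*(-2) = -2*p²)
a(R) = -2
16*(I(-5, 9) + a(12)) = 16*(9 - 2) = 16*7 = 112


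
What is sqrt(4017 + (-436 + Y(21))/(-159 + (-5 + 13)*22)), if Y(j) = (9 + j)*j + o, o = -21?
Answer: sqrt(1163854)/17 ≈ 63.460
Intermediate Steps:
Y(j) = -21 + j*(9 + j) (Y(j) = (9 + j)*j - 21 = j*(9 + j) - 21 = -21 + j*(9 + j))
sqrt(4017 + (-436 + Y(21))/(-159 + (-5 + 13)*22)) = sqrt(4017 + (-436 + (-21 + 21**2 + 9*21))/(-159 + (-5 + 13)*22)) = sqrt(4017 + (-436 + (-21 + 441 + 189))/(-159 + 8*22)) = sqrt(4017 + (-436 + 609)/(-159 + 176)) = sqrt(4017 + 173/17) = sqrt(68462/17) = sqrt(1163854)/17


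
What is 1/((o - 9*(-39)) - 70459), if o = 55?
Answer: -1/70053 ≈ -1.4275e-5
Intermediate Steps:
1/((o - 9*(-39)) - 70459) = 1/((55 - 9*(-39)) - 70459) = 1/((55 + 351) - 70459) = 1/(406 - 70459) = 1/(-70053) = -1/70053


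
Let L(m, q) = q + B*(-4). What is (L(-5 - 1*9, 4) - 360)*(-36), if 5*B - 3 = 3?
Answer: 64944/5 ≈ 12989.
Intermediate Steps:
B = 6/5 (B = ⅗ + (⅕)*3 = ⅗ + ⅗ = 6/5 ≈ 1.2000)
L(m, q) = -24/5 + q (L(m, q) = q + (6/5)*(-4) = q - 24/5 = -24/5 + q)
(L(-5 - 1*9, 4) - 360)*(-36) = ((-24/5 + 4) - 360)*(-36) = (-⅘ - 360)*(-36) = -1804/5*(-36) = 64944/5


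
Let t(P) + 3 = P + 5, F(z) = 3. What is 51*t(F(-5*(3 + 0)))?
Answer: 255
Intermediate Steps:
t(P) = 2 + P (t(P) = -3 + (P + 5) = -3 + (5 + P) = 2 + P)
51*t(F(-5*(3 + 0))) = 51*(2 + 3) = 51*5 = 255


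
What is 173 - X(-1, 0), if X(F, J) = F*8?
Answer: 181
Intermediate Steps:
X(F, J) = 8*F
173 - X(-1, 0) = 173 - 8*(-1) = 173 - 1*(-8) = 173 + 8 = 181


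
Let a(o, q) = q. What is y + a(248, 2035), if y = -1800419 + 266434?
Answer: -1531950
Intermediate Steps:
y = -1533985
y + a(248, 2035) = -1533985 + 2035 = -1531950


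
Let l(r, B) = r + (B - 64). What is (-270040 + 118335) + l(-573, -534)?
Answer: -152876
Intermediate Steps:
l(r, B) = -64 + B + r (l(r, B) = r + (-64 + B) = -64 + B + r)
(-270040 + 118335) + l(-573, -534) = (-270040 + 118335) + (-64 - 534 - 573) = -151705 - 1171 = -152876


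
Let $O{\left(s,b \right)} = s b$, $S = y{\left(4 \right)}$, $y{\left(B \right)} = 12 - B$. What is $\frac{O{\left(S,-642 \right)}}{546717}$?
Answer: $- \frac{1712}{182239} \approx -0.0093943$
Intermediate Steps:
$S = 8$ ($S = 12 - 4 = 8$)
$O{\left(s,b \right)} = b s$
$\frac{O{\left(S,-642 \right)}}{546717} = \frac{\left(-642\right) 8}{546717} = \left(-5136\right) \frac{1}{546717} = - \frac{1712}{182239}$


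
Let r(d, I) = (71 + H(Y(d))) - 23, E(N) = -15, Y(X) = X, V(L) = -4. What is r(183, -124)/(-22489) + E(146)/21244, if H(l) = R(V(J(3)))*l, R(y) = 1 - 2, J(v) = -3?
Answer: 2530605/477756316 ≈ 0.0052969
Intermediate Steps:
R(y) = -1
H(l) = -l
r(d, I) = 48 - d (r(d, I) = (71 - d) - 23 = 48 - d)
r(183, -124)/(-22489) + E(146)/21244 = (48 - 1*183)/(-22489) - 15/21244 = (48 - 183)*(-1/22489) - 15*1/21244 = -135*(-1/22489) - 15/21244 = 135/22489 - 15/21244 = 2530605/477756316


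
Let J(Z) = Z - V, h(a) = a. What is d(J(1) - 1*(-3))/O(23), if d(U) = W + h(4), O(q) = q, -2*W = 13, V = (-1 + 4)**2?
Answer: -5/46 ≈ -0.10870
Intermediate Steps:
V = 9 (V = 3**2 = 9)
W = -13/2 (W = -1/2*13 = -13/2 ≈ -6.5000)
J(Z) = -9 + Z (J(Z) = Z - 1*9 = Z - 9 = -9 + Z)
d(U) = -5/2 (d(U) = -13/2 + 4 = -5/2)
d(J(1) - 1*(-3))/O(23) = -5/2/23 = -5/2*1/23 = -5/46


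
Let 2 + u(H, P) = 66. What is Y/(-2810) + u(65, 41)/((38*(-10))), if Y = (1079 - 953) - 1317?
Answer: 13637/53390 ≈ 0.25542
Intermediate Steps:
u(H, P) = 64 (u(H, P) = -2 + 66 = 64)
Y = -1191 (Y = 126 - 1317 = -1191)
Y/(-2810) + u(65, 41)/((38*(-10))) = -1191/(-2810) + 64/((38*(-10))) = -1191*(-1/2810) + 64/(-380) = 1191/2810 + 64*(-1/380) = 1191/2810 - 16/95 = 13637/53390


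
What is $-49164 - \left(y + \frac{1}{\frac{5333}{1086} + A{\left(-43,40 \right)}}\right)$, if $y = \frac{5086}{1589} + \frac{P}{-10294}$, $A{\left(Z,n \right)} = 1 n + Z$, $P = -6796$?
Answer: $- \frac{834415002668838}{16970559725} \approx -49168.0$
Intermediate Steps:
$A{\left(Z,n \right)} = Z + n$ ($A{\left(Z,n \right)} = n + Z = Z + n$)
$y = \frac{31577064}{8178583}$ ($y = \frac{5086}{1589} - \frac{6796}{-10294} = 5086 \cdot \frac{1}{1589} - - \frac{3398}{5147} = \frac{5086}{1589} + \frac{3398}{5147} = \frac{31577064}{8178583} \approx 3.8609$)
$-49164 - \left(y + \frac{1}{\frac{5333}{1086} + A{\left(-43,40 \right)}}\right) = -49164 - \left(\frac{31577064}{8178583} + \frac{1}{\frac{5333}{1086} + \left(-43 + 40\right)}\right) = -49164 - \left(\frac{31577064}{8178583} + \frac{1}{5333 \cdot \frac{1}{1086} - 3}\right) = -49164 - \left(\frac{31577064}{8178583} + \frac{1}{\frac{5333}{1086} - 3}\right) = -49164 - \left(\frac{31577064}{8178583} + \frac{1}{\frac{2075}{1086}}\right) = -49164 - \left(\frac{31577064}{8178583} + \frac{1086}{2075}\right) = -49164 - \frac{74404348938}{16970559725} = - \frac{834415002668838}{16970559725}$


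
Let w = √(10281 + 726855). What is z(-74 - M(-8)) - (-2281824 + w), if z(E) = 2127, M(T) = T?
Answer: 2283951 - 12*√5119 ≈ 2.2831e+6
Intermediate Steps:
w = 12*√5119 (w = √737136 = 12*√5119 ≈ 858.57)
z(-74 - M(-8)) - (-2281824 + w) = 2127 - (-2281824 + 12*√5119) = 2127 + (2281824 - 12*√5119) = 2283951 - 12*√5119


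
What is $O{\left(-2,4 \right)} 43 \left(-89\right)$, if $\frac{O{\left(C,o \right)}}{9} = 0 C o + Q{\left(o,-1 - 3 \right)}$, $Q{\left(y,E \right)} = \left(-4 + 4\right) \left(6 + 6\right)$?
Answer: $0$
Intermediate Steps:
$Q{\left(y,E \right)} = 0$ ($Q{\left(y,E \right)} = 0 \cdot 12 = 0$)
$O{\left(C,o \right)} = 0$ ($O{\left(C,o \right)} = 9 \left(0 C o + 0\right) = 9 \left(0 o + 0\right) = 9 \left(0 + 0\right) = 9 \cdot 0 = 0$)
$O{\left(-2,4 \right)} 43 \left(-89\right) = 0 \cdot 43 \left(-89\right) = 0 \left(-89\right) = 0$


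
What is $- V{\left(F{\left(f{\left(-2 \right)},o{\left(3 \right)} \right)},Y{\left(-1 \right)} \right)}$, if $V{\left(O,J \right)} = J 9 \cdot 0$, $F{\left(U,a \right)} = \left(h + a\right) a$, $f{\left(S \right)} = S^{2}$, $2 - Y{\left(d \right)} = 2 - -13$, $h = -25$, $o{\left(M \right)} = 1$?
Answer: $0$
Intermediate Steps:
$Y{\left(d \right)} = -13$ ($Y{\left(d \right)} = 2 - \left(2 - -13\right) = 2 - \left(2 + 13\right) = 2 - 15 = -13$)
$F{\left(U,a \right)} = a \left(-25 + a\right)$ ($F{\left(U,a \right)} = \left(-25 + a\right) a = a \left(-25 + a\right)$)
$V{\left(O,J \right)} = 0$ ($V{\left(O,J \right)} = 9 J 0 = 0$)
$- V{\left(F{\left(f{\left(-2 \right)},o{\left(3 \right)} \right)},Y{\left(-1 \right)} \right)} = \left(-1\right) 0 = 0$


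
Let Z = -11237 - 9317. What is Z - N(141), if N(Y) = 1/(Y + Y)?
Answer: -5796229/282 ≈ -20554.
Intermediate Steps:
N(Y) = 1/(2*Y)
Z = -20554
Z - N(141) = -20554 - 1/(2*141) = -20554 - 1*1/282 = -20554 - 1/282 = -5796229/282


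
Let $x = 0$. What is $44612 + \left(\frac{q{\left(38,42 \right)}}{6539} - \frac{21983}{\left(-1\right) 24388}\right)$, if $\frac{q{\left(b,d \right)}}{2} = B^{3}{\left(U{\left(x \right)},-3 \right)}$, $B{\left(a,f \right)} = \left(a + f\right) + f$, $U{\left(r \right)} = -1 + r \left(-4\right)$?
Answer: $\frac{547272490881}{12267164} \approx 44613.0$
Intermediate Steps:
$U{\left(r \right)} = -1 - 4 r$
$B{\left(a,f \right)} = a + 2 f$
$q{\left(b,d \right)} = -686$ ($q{\left(b,d \right)} = 2 \left(\left(-1 - 0\right) + 2 \left(-3\right)\right)^{3} = 2 \left(\left(-1 + 0\right) - 6\right)^{3} = 2 \left(-1 - 6\right)^{3} = 2 \left(-7\right)^{3} = 2 \left(-343\right) = -686$)
$44612 + \left(\frac{q{\left(38,42 \right)}}{6539} - \frac{21983}{\left(-1\right) 24388}\right) = 44612 - \left(- \frac{1691}{1876} + \frac{686}{6539}\right) = 44612 - \left(\frac{686}{6539} + \frac{21983}{-24388}\right) = 44612 - - \frac{9770513}{12267164} = 44612 + \left(- \frac{686}{6539} + \frac{1691}{1876}\right) = 44612 + \frac{9770513}{12267164} = \frac{547272490881}{12267164}$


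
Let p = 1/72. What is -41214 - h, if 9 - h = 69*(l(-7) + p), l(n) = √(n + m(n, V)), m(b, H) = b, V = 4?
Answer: -989329/24 + 69*I*√14 ≈ -41222.0 + 258.17*I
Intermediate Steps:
l(n) = √2*√n (l(n) = √(n + n) = √(2*n) = √2*√n)
p = 1/72 ≈ 0.013889
h = 193/24 - 69*I*√14 (h = 9 - 69*(√2*√(-7) + 1/72) = 9 - 69*(√2*(I*√7) + 1/72) = 9 - 69*(I*√14 + 1/72) = 9 - 69*(1/72 + I*√14) = 9 - (23/24 + 69*I*√14) = 9 + (-23/24 - 69*I*√14) = 193/24 - 69*I*√14 ≈ 8.0417 - 258.17*I)
-41214 - h = -41214 - (193/24 - 69*I*√14) = -41214 + (-193/24 + 69*I*√14) = -989329/24 + 69*I*√14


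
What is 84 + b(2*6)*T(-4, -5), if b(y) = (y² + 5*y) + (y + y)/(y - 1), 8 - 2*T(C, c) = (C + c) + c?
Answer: 2352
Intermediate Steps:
T(C, c) = 4 - c - C/2 (T(C, c) = 4 - ((C + c) + c)/2 = 4 - (C + 2*c)/2 = 4 + (-c - C/2) = 4 - c - C/2)
b(y) = y² + 5*y + 2*y/(-1 + y) (b(y) = (y² + 5*y) + (2*y)/(-1 + y) = (y² + 5*y) + 2*y/(-1 + y) = y² + 5*y + 2*y/(-1 + y))
84 + b(2*6)*T(-4, -5) = 84 + ((2*6)*(-3 + (2*6)² + 4*(2*6))/(-1 + 2*6))*(4 - 1*(-5) - ½*(-4)) = 84 + (12*(-3 + 12² + 4*12)/(-1 + 12))*(4 + 5 + 2) = 84 + (12*(-3 + 144 + 48)/11)*11 = 84 + (12*(1/11)*189)*11 = 84 + (2268/11)*11 = 84 + 2268 = 2352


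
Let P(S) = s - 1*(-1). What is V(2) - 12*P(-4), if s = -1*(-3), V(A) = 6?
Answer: -42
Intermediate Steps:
s = 3
P(S) = 4 (P(S) = 3 - 1*(-1) = 3 + 1 = 4)
V(2) - 12*P(-4) = 6 - 12*4 = 6 - 48 = -42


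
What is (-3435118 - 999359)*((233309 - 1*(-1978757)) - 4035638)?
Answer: 8086588091844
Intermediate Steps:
(-3435118 - 999359)*((233309 - 1*(-1978757)) - 4035638) = -4434477*((233309 + 1978757) - 4035638) = -4434477*(2212066 - 4035638) = -4434477*(-1823572) = 8086588091844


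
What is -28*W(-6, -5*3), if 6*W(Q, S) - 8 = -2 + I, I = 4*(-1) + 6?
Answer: -112/3 ≈ -37.333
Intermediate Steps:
I = 2 (I = -4 + 6 = 2)
W(Q, S) = 4/3 (W(Q, S) = 4/3 + (-2 + 2)/6 = 4/3 + (⅙)*0 = 4/3 + 0 = 4/3)
-28*W(-6, -5*3) = -28*4/3 = -112/3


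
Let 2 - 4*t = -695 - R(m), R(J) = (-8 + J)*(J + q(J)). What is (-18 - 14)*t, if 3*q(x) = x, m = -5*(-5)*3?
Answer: -59176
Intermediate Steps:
m = 75 (m = 25*3 = 75)
q(x) = x/3
R(J) = 4*J*(-8 + J)/3 (R(J) = (-8 + J)*(J + J/3) = (-8 + J)*(4*J/3) = 4*J*(-8 + J)/3)
t = 7397/4 (t = ½ - (-695 - 4*75*(-8 + 75)/3)/4 = ½ - (-695 - 4*75*67/3)/4 = ½ - (-695 - 1*6700)/4 = ½ - (-695 - 6700)/4 = ½ - ¼*(-7395) = ½ + 7395/4 = 7397/4 ≈ 1849.3)
(-18 - 14)*t = (-18 - 14)*(7397/4) = -32*7397/4 = -59176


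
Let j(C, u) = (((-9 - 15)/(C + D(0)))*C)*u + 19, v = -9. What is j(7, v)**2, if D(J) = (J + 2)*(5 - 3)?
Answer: 2961841/121 ≈ 24478.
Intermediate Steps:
D(J) = 4 + 2*J (D(J) = (2 + J)*2 = 4 + 2*J)
j(C, u) = 19 - 24*C*u/(4 + C) (j(C, u) = (((-9 - 15)/(C + (4 + 2*0)))*C)*u + 19 = ((-24/(C + (4 + 0)))*C)*u + 19 = ((-24/(C + 4))*C)*u + 19 = ((-24/(4 + C))*C)*u + 19 = (-24*C/(4 + C))*u + 19 = -24*C*u/(4 + C) + 19 = 19 - 24*C*u/(4 + C))
j(7, v)**2 = ((76 + 19*7 - 24*7*(-9))/(4 + 7))**2 = ((76 + 133 + 1512)/11)**2 = ((1/11)*1721)**2 = (1721/11)**2 = 2961841/121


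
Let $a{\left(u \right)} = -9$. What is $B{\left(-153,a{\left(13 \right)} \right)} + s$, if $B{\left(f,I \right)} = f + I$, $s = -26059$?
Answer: $-26221$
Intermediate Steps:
$B{\left(f,I \right)} = I + f$
$B{\left(-153,a{\left(13 \right)} \right)} + s = \left(-9 - 153\right) - 26059 = -162 - 26059 = -26221$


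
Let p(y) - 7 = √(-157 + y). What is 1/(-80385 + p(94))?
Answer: -80378/6460622947 - 3*I*√7/6460622947 ≈ -1.2441e-5 - 1.2286e-9*I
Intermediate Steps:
p(y) = 7 + √(-157 + y)
1/(-80385 + p(94)) = 1/(-80385 + (7 + √(-157 + 94))) = 1/(-80385 + (7 + √(-63))) = 1/(-80385 + (7 + 3*I*√7)) = 1/(-80378 + 3*I*√7)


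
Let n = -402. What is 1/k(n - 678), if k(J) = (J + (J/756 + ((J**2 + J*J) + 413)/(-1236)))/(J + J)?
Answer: 18688320/25689011 ≈ 0.72748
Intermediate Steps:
k(J) = (-413/1236 - J**2/618 + 757*J/756)/(2*J) (k(J) = (J + (J*(1/756) + ((J**2 + J**2) + 413)*(-1/1236)))/((2*J)) = (J + (J/756 + (2*J**2 + 413)*(-1/1236)))*(1/(2*J)) = (J + (J/756 + (413 + 2*J**2)*(-1/1236)))*(1/(2*J)) = (J + (J/756 + (-413/1236 - J**2/618)))*(1/(2*J)) = (J + (-413/1236 - J**2/618 + J/756))*(1/(2*J)) = (-413/1236 - J**2/618 + 757*J/756)*(1/(2*J)) = (-413/1236 - J**2/618 + 757*J/756)/(2*J))
1/k(n - 678) = 1/(757/1512 - 413/(2472*(-402 - 678)) - (-402 - 678)/1236) = 1/(757/1512 - 413/2472/(-1080) - 1/1236*(-1080)) = 1/(757/1512 - 413/2472*(-1/1080) + 90/103) = 1/(757/1512 + 413/2669760 + 90/103) = 1/(25689011/18688320) = 18688320/25689011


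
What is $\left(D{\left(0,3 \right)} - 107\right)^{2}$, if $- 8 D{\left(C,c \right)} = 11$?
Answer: $\frac{751689}{64} \approx 11745.0$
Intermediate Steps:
$D{\left(C,c \right)} = - \frac{11}{8}$ ($D{\left(C,c \right)} = \left(- \frac{1}{8}\right) 11 = - \frac{11}{8}$)
$\left(D{\left(0,3 \right)} - 107\right)^{2} = \left(- \frac{11}{8} - 107\right)^{2} = \left(- \frac{867}{8}\right)^{2} = \frac{751689}{64}$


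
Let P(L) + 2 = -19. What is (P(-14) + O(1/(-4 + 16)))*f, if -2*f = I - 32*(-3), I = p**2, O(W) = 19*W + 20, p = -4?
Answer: -98/3 ≈ -32.667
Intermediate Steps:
O(W) = 20 + 19*W
I = 16 (I = (-4)**2 = 16)
P(L) = -21 (P(L) = -2 - 19 = -21)
f = -56 (f = -(16 - 32*(-3))/2 = -(16 - 1*(-96))/2 = -(16 + 96)/2 = -1/2*112 = -56)
(P(-14) + O(1/(-4 + 16)))*f = (-21 + (20 + 19/(-4 + 16)))*(-56) = (-21 + (20 + 19/12))*(-56) = (-21 + 259/12)*(-56) = (7/12)*(-56) = -98/3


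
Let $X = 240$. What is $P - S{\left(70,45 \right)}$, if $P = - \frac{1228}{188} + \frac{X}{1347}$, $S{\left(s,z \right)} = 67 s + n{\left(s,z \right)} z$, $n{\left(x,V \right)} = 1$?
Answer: $- \frac{100056788}{21103} \approx -4741.4$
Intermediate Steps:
$S{\left(s,z \right)} = z + 67 s$ ($S{\left(s,z \right)} = 67 s + 1 z = 67 s + z = z + 67 s$)
$P = - \frac{134083}{21103}$ ($P = - \frac{1228}{188} + \frac{240}{1347} = \left(-1228\right) \frac{1}{188} + 240 \cdot \frac{1}{1347} = - \frac{307}{47} + \frac{80}{449} = - \frac{134083}{21103} \approx -6.3537$)
$P - S{\left(70,45 \right)} = - \frac{134083}{21103} - \left(45 + 67 \cdot 70\right) = - \frac{134083}{21103} - \left(45 + 4690\right) = - \frac{134083}{21103} - 4735 = - \frac{100056788}{21103}$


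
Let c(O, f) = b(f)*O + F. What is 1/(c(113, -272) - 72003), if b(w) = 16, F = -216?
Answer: -1/70411 ≈ -1.4202e-5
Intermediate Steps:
c(O, f) = -216 + 16*O (c(O, f) = 16*O - 216 = -216 + 16*O)
1/(c(113, -272) - 72003) = 1/((-216 + 16*113) - 72003) = 1/((-216 + 1808) - 72003) = 1/(1592 - 72003) = 1/(-70411) = -1/70411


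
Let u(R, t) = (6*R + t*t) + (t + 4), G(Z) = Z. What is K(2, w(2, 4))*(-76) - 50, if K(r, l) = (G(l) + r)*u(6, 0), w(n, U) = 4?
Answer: -18290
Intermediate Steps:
u(R, t) = 4 + t + t² + 6*R (u(R, t) = (6*R + t²) + (4 + t) = (t² + 6*R) + (4 + t) = 4 + t + t² + 6*R)
K(r, l) = 40*l + 40*r (K(r, l) = (l + r)*(4 + 0 + 0² + 6*6) = (l + r)*(4 + 0 + 0 + 36) = (l + r)*40 = 40*l + 40*r)
K(2, w(2, 4))*(-76) - 50 = (40*4 + 40*2)*(-76) - 50 = (160 + 80)*(-76) - 50 = 240*(-76) - 50 = -18240 - 50 = -18290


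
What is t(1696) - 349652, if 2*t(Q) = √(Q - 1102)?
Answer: -349652 + 3*√66/2 ≈ -3.4964e+5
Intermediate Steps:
t(Q) = √(-1102 + Q)/2 (t(Q) = √(Q - 1102)/2 = √(-1102 + Q)/2)
t(1696) - 349652 = √(-1102 + 1696)/2 - 349652 = √594/2 - 349652 = (3*√66)/2 - 349652 = 3*√66/2 - 349652 = -349652 + 3*√66/2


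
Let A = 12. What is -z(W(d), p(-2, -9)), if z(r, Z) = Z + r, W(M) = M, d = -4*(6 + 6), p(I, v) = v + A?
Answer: 45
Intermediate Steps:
p(I, v) = 12 + v (p(I, v) = v + 12 = 12 + v)
d = -48 (d = -4*12 = -48)
-z(W(d), p(-2, -9)) = -((12 - 9) - 48) = -(3 - 48) = -1*(-45) = 45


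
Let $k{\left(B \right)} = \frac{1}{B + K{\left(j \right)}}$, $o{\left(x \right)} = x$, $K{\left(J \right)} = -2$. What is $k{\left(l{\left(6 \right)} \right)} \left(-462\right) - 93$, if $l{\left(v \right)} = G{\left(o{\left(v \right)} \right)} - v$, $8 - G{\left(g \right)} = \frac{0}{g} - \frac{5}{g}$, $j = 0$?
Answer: $- \frac{3237}{5} \approx -647.4$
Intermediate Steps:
$G{\left(g \right)} = 8 + \frac{5}{g}$ ($G{\left(g \right)} = 8 - \left(\frac{0}{g} - \frac{5}{g}\right) = 8 - \left(0 - \frac{5}{g}\right) = 8 - - \frac{5}{g} = 8 + \frac{5}{g}$)
$l{\left(v \right)} = 8 - v + \frac{5}{v}$ ($l{\left(v \right)} = \left(8 + \frac{5}{v}\right) - v = 8 - v + \frac{5}{v}$)
$k{\left(B \right)} = \frac{1}{-2 + B}$ ($k{\left(B \right)} = \frac{1}{B - 2} = \frac{1}{-2 + B}$)
$k{\left(l{\left(6 \right)} \right)} \left(-462\right) - 93 = \frac{1}{-2 + \left(8 - 6 + \frac{5}{6}\right)} \left(-462\right) - 93 = \frac{1}{-2 + \frac{17}{6}} \left(-462\right) - 93 = \frac{1}{\frac{5}{6}} \left(-462\right) - 93 = \frac{6}{5} \left(-462\right) - 93 = - \frac{2772}{5} - 93 = - \frac{3237}{5}$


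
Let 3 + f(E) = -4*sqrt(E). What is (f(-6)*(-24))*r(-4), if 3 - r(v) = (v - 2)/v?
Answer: 108 + 144*I*sqrt(6) ≈ 108.0 + 352.73*I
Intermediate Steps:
f(E) = -3 - 4*sqrt(E)
r(v) = 3 - (-2 + v)/v (r(v) = 3 - (v - 2)/v = 3 - (-2 + v)/v)
(f(-6)*(-24))*r(-4) = ((-3 - 4*I*sqrt(6))*(-24))*(2 + 2/(-4)) = ((-3 - 4*I*sqrt(6))*(-24))*(2 + 2*(-1/4)) = ((-3 - 4*I*sqrt(6))*(-24))*(2 - 1/2) = (72 + 96*I*sqrt(6))*(3/2) = 108 + 144*I*sqrt(6)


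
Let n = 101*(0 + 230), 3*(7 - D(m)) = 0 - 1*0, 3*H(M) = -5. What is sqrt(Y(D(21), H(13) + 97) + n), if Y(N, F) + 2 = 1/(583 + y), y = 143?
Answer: sqrt(101181174)/66 ≈ 152.41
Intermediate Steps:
H(M) = -5/3 (H(M) = (1/3)*(-5) = -5/3)
D(m) = 7 (D(m) = 7 - (0 - 1*0)/3 = 7 - (0 + 0)/3 = 7 - 1/3*0 = 7 + 0 = 7)
Y(N, F) = -1451/726 (Y(N, F) = -2 + 1/(583 + 143) = -2 + 1/726 = -1451/726)
n = 23230 (n = 101*230 = 23230)
sqrt(Y(D(21), H(13) + 97) + n) = sqrt(-1451/726 + 23230) = sqrt(16863529/726) = sqrt(101181174)/66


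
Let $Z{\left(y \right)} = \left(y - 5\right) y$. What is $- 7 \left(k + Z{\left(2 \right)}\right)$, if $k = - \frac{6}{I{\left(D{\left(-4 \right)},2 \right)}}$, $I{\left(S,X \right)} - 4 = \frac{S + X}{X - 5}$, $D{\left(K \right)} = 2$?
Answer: $\frac{231}{4} \approx 57.75$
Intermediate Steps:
$I{\left(S,X \right)} = 4 + \frac{S + X}{-5 + X}$ ($I{\left(S,X \right)} = 4 + \frac{S + X}{X - 5} = 4 + \frac{S + X}{-5 + X}$)
$Z{\left(y \right)} = y \left(-5 + y\right)$ ($Z{\left(y \right)} = \left(y - 5\right) y = \left(-5 + y\right) y = y \left(-5 + y\right)$)
$k = - \frac{9}{4}$ ($k = - \frac{6}{\frac{1}{-5 + 2} \left(-20 + 2 + 5 \cdot 2\right)} = - \frac{6}{\frac{1}{-3} \left(-20 + 2 + 10\right)} = - \frac{6}{\left(- \frac{1}{3}\right) \left(-8\right)} = - \frac{6}{\frac{8}{3}} = \left(-6\right) \frac{3}{8} = - \frac{9}{4} \approx -2.25$)
$- 7 \left(k + Z{\left(2 \right)}\right) = - 7 \left(- \frac{9}{4} + 2 \left(-5 + 2\right)\right) = - 7 \left(- \frac{9}{4} + 2 \left(-3\right)\right) = - 7 \left(- \frac{9}{4} - 6\right) = \left(-7\right) \left(- \frac{33}{4}\right) = \frac{231}{4}$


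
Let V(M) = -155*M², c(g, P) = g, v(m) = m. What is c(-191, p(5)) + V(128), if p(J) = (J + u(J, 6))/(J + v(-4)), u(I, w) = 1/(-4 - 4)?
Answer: -2539711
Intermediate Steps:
u(I, w) = -⅛ (u(I, w) = 1/(-8) = -⅛)
p(J) = (-⅛ + J)/(-4 + J) (p(J) = (J - ⅛)/(J - 4) = (-⅛ + J)/(-4 + J))
c(-191, p(5)) + V(128) = -191 - 155*128² = -191 - 155*16384 = -191 - 2539520 = -2539711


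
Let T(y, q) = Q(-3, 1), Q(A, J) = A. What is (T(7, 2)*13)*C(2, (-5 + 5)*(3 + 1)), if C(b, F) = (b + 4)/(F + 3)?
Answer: -78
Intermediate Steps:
T(y, q) = -3
C(b, F) = (4 + b)/(3 + F)
(T(7, 2)*13)*C(2, (-5 + 5)*(3 + 1)) = (-3*13)*((4 + 2)/(3 + (-5 + 5)*(3 + 1))) = -39*6/(3 + 0*4) = -39*6/(3 + 0) = -39*6/3 = -13*6 = -39*2 = -78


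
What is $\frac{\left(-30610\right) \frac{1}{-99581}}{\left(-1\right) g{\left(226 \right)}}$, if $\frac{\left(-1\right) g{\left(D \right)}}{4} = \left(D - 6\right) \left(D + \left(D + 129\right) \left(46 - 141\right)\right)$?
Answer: $- \frac{3061}{293556024872} \approx -1.0427 \cdot 10^{-8}$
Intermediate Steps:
$g{\left(D \right)} = - 4 \left(-12255 - 94 D\right) \left(-6 + D\right)$ ($g{\left(D \right)} = - 4 \left(D - 6\right) \left(D + \left(D + 129\right) \left(46 - 141\right)\right) = - 4 \left(-6 + D\right) \left(D + \left(129 + D\right) \left(-95\right)\right) = - 4 \left(-6 + D\right) \left(D - \left(12255 + 95 D\right)\right) = - 4 \left(-6 + D\right) \left(-12255 - 94 D\right) = - 4 \left(-12255 - 94 D\right) \left(-6 + D\right)$)
$\frac{\left(-30610\right) \frac{1}{-99581}}{\left(-1\right) g{\left(226 \right)}} = \frac{\left(-30610\right) \frac{1}{-99581}}{\left(-1\right) \left(-294120 + 376 \cdot 226^{2} + 46764 \cdot 226\right)} = \frac{\left(-30610\right) \left(- \frac{1}{99581}\right)}{\left(-1\right) \left(-294120 + 376 \cdot 51076 + 10568664\right)} = \frac{30610}{99581 \left(- (-294120 + 19204576 + 10568664)\right)} = \frac{30610}{99581 \left(\left(-1\right) 29479120\right)} = \frac{30610}{99581 \left(-29479120\right)} = \frac{30610}{99581} \left(- \frac{1}{29479120}\right) = - \frac{3061}{293556024872}$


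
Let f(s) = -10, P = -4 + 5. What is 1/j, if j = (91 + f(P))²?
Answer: 1/6561 ≈ 0.00015242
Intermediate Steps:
P = 1
j = 6561 (j = (91 - 10)² = 81² = 6561)
1/j = 1/6561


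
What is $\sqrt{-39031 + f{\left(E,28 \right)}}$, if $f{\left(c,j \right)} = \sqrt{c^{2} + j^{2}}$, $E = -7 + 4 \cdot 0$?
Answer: $\sqrt{-39031 + 7 \sqrt{17}} \approx 197.49 i$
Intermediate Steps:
$E = -7$ ($E = -7 + 0 = -7$)
$\sqrt{-39031 + f{\left(E,28 \right)}} = \sqrt{-39031 + \sqrt{\left(-7\right)^{2} + 28^{2}}} = \sqrt{-39031 + \sqrt{49 + 784}} = \sqrt{-39031 + \sqrt{833}} = \sqrt{-39031 + 7 \sqrt{17}}$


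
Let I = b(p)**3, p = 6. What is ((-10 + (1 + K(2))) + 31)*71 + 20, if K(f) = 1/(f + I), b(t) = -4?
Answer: 98013/62 ≈ 1580.9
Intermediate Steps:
I = -64 (I = (-4)**3 = -64)
K(f) = 1/(-64 + f) (K(f) = 1/(f - 64) = 1/(-64 + f))
((-10 + (1 + K(2))) + 31)*71 + 20 = ((-10 + (1 + 1/(-64 + 2))) + 31)*71 + 20 = ((-10 + (1 + 1/(-62))) + 31)*71 + 20 = ((-10 + (1 - 1/62)) + 31)*71 + 20 = ((-10 + 61/62) + 31)*71 + 20 = (-559/62 + 31)*71 + 20 = (1363/62)*71 + 20 = 96773/62 + 20 = 98013/62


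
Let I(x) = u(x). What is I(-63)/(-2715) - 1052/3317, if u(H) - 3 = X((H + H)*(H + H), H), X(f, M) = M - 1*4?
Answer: -2643892/9005655 ≈ -0.29358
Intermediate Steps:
X(f, M) = -4 + M (X(f, M) = M - 4 = -4 + M)
u(H) = -1 + H (u(H) = 3 + (-4 + H) = -1 + H)
I(x) = -1 + x
I(-63)/(-2715) - 1052/3317 = (-1 - 63)/(-2715) - 1052/3317 = -64*(-1/2715) - 1052*1/3317 = 64/2715 - 1052/3317 = -2643892/9005655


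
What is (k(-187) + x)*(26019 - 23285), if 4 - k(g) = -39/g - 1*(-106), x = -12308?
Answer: -6344818406/187 ≈ -3.3930e+7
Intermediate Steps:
k(g) = -102 + 39/g (k(g) = 4 - (-39/g - 1*(-106)) = 4 - (-39/g + 106) = 4 - (106 - 39/g) = 4 + (-106 + 39/g) = -102 + 39/g)
(k(-187) + x)*(26019 - 23285) = ((-102 + 39/(-187)) - 12308)*(26019 - 23285) = ((-102 + 39*(-1/187)) - 12308)*2734 = ((-102 - 39/187) - 12308)*2734 = (-19113/187 - 12308)*2734 = -2320709/187*2734 = -6344818406/187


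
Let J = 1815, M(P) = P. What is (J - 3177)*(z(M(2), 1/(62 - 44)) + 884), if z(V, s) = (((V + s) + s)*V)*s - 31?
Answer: -31376848/27 ≈ -1.1621e+6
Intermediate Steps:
z(V, s) = -31 + V*s*(V + 2*s) (z(V, s) = ((V + 2*s)*V)*s - 31 = (V*(V + 2*s))*s - 31 = V*s*(V + 2*s) - 31 = -31 + V*s*(V + 2*s))
(J - 3177)*(z(M(2), 1/(62 - 44)) + 884) = (1815 - 3177)*((-31 + 2²/(62 - 44) + 2*2*(1/(62 - 44))²) + 884) = -1362*((-31 + 4/18 + 2*2*(1/18)²) + 884) = -1362*((-31 + (1/18)*4 + 2*2*(1/18)²) + 884) = -1362*((-31 + 2/9 + 2*2*(1/324)) + 884) = -1362*((-31 + 2/9 + 1/81) + 884) = -1362*(-2492/81 + 884) = -1362*69112/81 = -31376848/27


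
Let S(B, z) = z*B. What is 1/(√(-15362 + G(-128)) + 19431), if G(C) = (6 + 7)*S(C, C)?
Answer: 19431/377366131 - √197630/377366131 ≈ 5.0313e-5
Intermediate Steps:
S(B, z) = B*z
G(C) = 13*C² (G(C) = (6 + 7)*(C*C) = 13*C²)
1/(√(-15362 + G(-128)) + 19431) = 1/(√(-15362 + 13*(-128)²) + 19431) = 1/(√(-15362 + 13*16384) + 19431) = 1/(√(-15362 + 212992) + 19431) = 1/(√197630 + 19431) = 1/(19431 + √197630)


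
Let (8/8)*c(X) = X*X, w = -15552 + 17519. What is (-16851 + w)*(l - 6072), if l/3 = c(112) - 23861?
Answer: 595702332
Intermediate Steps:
w = 1967
c(X) = X² (c(X) = X*X = X²)
l = -33951 (l = 3*(112² - 23861) = 3*(12544 - 23861) = 3*(-11317) = -33951)
(-16851 + w)*(l - 6072) = (-16851 + 1967)*(-33951 - 6072) = -14884*(-40023) = 595702332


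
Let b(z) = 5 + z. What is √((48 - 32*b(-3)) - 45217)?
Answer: I*√45233 ≈ 212.68*I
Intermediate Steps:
√((48 - 32*b(-3)) - 45217) = √((48 - 32*(5 - 3)) - 45217) = √((48 - 32*2) - 45217) = √((48 - 64) - 45217) = √(-16 - 45217) = √(-45233) = I*√45233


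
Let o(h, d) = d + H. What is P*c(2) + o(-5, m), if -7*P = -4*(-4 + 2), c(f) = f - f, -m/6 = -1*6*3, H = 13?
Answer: 121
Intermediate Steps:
m = 108 (m = -6*(-1*6)*3 = -(-36)*3 = -6*(-18) = 108)
o(h, d) = 13 + d (o(h, d) = d + 13 = 13 + d)
c(f) = 0
P = -8/7 (P = -(-4)*(-4 + 2)/7 = -(-4)*(-2)/7 = -1/7*8 = -8/7 ≈ -1.1429)
P*c(2) + o(-5, m) = -8/7*0 + (13 + 108) = 0 + 121 = 121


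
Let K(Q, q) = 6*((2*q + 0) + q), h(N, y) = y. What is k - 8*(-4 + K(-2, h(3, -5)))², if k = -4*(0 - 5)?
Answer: -70668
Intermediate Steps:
K(Q, q) = 18*q (K(Q, q) = 6*(2*q + q) = 6*(3*q) = 18*q)
k = 20 (k = -4*(-5) = 20)
k - 8*(-4 + K(-2, h(3, -5)))² = 20 - 8*(-4 + 18*(-5))² = 20 - 8*(-4 - 90)² = 20 - 8*(-94)² = 20 - 8*8836 = 20 - 70688 = -70668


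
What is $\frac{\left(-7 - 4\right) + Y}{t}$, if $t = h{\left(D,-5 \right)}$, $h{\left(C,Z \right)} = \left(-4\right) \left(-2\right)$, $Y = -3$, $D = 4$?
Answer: $- \frac{7}{4} \approx -1.75$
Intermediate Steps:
$h{\left(C,Z \right)} = 8$
$t = 8$
$\frac{\left(-7 - 4\right) + Y}{t} = \frac{\left(-7 - 4\right) - 3}{8} = \left(\left(-7 - 4\right) - 3\right) \frac{1}{8} = \left(-11 - 3\right) \frac{1}{8} = \left(-14\right) \frac{1}{8} = - \frac{7}{4}$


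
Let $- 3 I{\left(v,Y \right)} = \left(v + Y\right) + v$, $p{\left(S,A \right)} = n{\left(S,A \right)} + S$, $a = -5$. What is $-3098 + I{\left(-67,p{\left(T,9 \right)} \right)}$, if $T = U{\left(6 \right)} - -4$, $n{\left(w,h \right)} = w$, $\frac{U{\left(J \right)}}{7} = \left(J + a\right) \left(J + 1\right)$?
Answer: $- \frac{9266}{3} \approx -3088.7$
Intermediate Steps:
$U{\left(J \right)} = 7 \left(1 + J\right) \left(-5 + J\right)$ ($U{\left(J \right)} = 7 \left(J - 5\right) \left(J + 1\right) = 7 \left(-5 + J\right) \left(1 + J\right) = 7 \left(1 + J\right) \left(-5 + J\right)$)
$T = 53$ ($T = \left(-35 - 168 + 7 \cdot 6^{2}\right) - -4 = \left(-35 - 168 + 7 \cdot 36\right) + 4 = \left(-35 - 168 + 252\right) + 4 = 49 + 4 = 53$)
$p{\left(S,A \right)} = 2 S$ ($p{\left(S,A \right)} = S + S = 2 S$)
$I{\left(v,Y \right)} = - \frac{2 v}{3} - \frac{Y}{3}$ ($I{\left(v,Y \right)} = - \frac{\left(v + Y\right) + v}{3} = - \frac{\left(Y + v\right) + v}{3} = - \frac{Y + 2 v}{3} = - \frac{2 v}{3} - \frac{Y}{3}$)
$-3098 + I{\left(-67,p{\left(T,9 \right)} \right)} = -3098 - \left(- \frac{134}{3} + \frac{2 \cdot 53}{3}\right) = -3098 + \left(\frac{134}{3} - \frac{106}{3}\right) = -3098 + \frac{28}{3} = - \frac{9266}{3}$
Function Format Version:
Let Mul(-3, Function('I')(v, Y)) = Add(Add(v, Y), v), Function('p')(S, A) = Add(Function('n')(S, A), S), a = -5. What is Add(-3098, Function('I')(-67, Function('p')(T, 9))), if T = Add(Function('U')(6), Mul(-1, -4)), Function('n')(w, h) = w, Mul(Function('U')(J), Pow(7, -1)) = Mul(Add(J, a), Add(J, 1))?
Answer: Rational(-9266, 3) ≈ -3088.7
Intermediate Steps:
Function('U')(J) = Mul(7, Add(1, J), Add(-5, J)) (Function('U')(J) = Mul(7, Mul(Add(J, -5), Add(J, 1))) = Mul(7, Mul(Add(-5, J), Add(1, J))) = Mul(7, Mul(Add(1, J), Add(-5, J))) = Mul(7, Add(1, J), Add(-5, J)))
T = 53 (T = Add(Add(-35, Mul(-28, 6), Mul(7, Pow(6, 2))), Mul(-1, -4)) = Add(Add(-35, -168, Mul(7, 36)), 4) = Add(Add(-35, -168, 252), 4) = Add(49, 4) = 53)
Function('p')(S, A) = Mul(2, S) (Function('p')(S, A) = Add(S, S) = Mul(2, S))
Function('I')(v, Y) = Add(Mul(Rational(-2, 3), v), Mul(Rational(-1, 3), Y)) (Function('I')(v, Y) = Mul(Rational(-1, 3), Add(Add(v, Y), v)) = Mul(Rational(-1, 3), Add(Add(Y, v), v)) = Mul(Rational(-1, 3), Add(Y, Mul(2, v))) = Add(Mul(Rational(-2, 3), v), Mul(Rational(-1, 3), Y)))
Add(-3098, Function('I')(-67, Function('p')(T, 9))) = Add(-3098, Add(Mul(Rational(-2, 3), -67), Mul(Rational(-1, 3), Mul(2, 53)))) = Add(-3098, Add(Rational(134, 3), Mul(Rational(-1, 3), 106))) = Add(-3098, Add(Rational(134, 3), Rational(-106, 3))) = Add(-3098, Rational(28, 3)) = Rational(-9266, 3)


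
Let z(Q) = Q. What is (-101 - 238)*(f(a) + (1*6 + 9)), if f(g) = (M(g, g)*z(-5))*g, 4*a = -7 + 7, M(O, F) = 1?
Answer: -5085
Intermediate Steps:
a = 0 (a = (-7 + 7)/4 = (¼)*0 = 0)
f(g) = -5*g (f(g) = (1*(-5))*g = -5*g)
(-101 - 238)*(f(a) + (1*6 + 9)) = (-101 - 238)*(-5*0 + (1*6 + 9)) = -339*(0 + (6 + 9)) = -339*(0 + 15) = -339*15 = -5085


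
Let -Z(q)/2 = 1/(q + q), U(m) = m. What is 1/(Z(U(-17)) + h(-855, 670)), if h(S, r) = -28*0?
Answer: 17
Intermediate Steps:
h(S, r) = 0
Z(q) = -1/q (Z(q) = -2/(q + q) = -2*1/(2*q) = -1/q)
1/(Z(U(-17)) + h(-855, 670)) = 1/(-1/(-17) + 0) = 1/(-1*(-1/17) + 0) = 1/(1/17 + 0) = 1/(1/17) = 17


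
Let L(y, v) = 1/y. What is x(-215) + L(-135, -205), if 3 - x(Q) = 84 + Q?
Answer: 18089/135 ≈ 133.99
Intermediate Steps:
x(Q) = -81 - Q (x(Q) = 3 - (84 + Q) = 3 + (-84 - Q) = -81 - Q)
x(-215) + L(-135, -205) = (-81 - 1*(-215)) + 1/(-135) = (-81 + 215) - 1/135 = 134 - 1/135 = 18089/135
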